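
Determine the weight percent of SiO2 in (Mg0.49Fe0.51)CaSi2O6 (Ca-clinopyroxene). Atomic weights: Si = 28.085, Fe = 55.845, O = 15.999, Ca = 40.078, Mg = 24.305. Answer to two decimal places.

51.65 wt%

Formula mass = 232.632 g/mol.
2 Si → 2.0000 mol SiO2 per formula unit; M(SiO2) = 60.083, so SiO2 mass = 120.166 g.
120.166/232.632 × 100 = 51.65 wt%.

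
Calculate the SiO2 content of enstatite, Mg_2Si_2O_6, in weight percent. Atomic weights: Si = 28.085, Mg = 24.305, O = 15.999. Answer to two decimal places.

59.85 wt%

M(Mg_2Si_2O_6) = 200.774 g/mol; M(SiO2) = 60.083 g/mol.
Moles SiO2 per formula unit = 2 Si ÷ 1 = 2.0000.
SiO2 fraction = (2.0000 × 60.083) / 200.774 = 120.166/200.774 = 0.5985.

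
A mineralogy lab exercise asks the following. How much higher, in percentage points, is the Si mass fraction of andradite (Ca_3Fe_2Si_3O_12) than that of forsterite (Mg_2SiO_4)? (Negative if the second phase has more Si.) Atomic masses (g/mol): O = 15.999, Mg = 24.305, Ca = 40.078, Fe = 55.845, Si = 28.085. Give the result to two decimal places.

Si in Ca_3Fe_2Si_3O_12: molar mass 508.167 g/mol; 3×28.085 = 84.255 g → 16.58 wt%.
Si in Mg_2SiO_4: molar mass 140.691 g/mol; 1×28.085 = 28.085 g → 19.96 wt%.
Difference = 16.58 − 19.96 = -3.38 percentage points.

-3.38 percentage points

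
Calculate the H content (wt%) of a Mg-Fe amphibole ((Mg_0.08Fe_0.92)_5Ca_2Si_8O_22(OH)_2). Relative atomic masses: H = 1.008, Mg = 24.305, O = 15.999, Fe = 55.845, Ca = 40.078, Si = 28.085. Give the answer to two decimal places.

0.21 wt%

Molar mass of (Mg_0.08Fe_0.92)_5Ca_2Si_8O_22(OH)_2: 0.40*24.305 + 4.60*55.845 + 2*40.078 + 8*28.085 + 24*15.999 + 2*1.008 = 957.437 g/mol.
Mass of H per formula unit: 2 × 1.008 = 2.016 g.
Weight fraction H = 2.016 / 957.437 = 0.0021.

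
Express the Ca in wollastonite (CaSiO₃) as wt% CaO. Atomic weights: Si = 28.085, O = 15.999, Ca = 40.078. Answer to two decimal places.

48.28 wt%

Molar mass of CaSiO₃ = 1*40.078 + 1*28.085 + 3*15.999 = 116.160 g/mol.
Each formula unit contains 1 Ca, equivalent to 1/1 = 1.0000 mol CaO.
M(CaO) = 1×40.078 + 1×15.999 = 56.077 g/mol.
Mass of CaO per formula unit = 1.0000 × 56.077 = 56.077 g.
CaO wt% = 56.077 / 116.160 × 100 = 48.28%.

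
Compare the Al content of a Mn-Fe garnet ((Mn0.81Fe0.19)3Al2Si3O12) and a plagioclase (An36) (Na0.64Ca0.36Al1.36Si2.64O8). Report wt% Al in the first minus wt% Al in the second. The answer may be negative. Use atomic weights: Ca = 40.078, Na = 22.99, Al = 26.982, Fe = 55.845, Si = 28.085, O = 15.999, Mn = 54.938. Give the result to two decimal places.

First mineral: 53.964 g Al in 495.538 g formula = 10.89 wt% Al.
Second mineral: 36.696 g Al in 267.974 g formula = 13.69 wt% Al.
10.89% − 13.69% gives a difference of -2.80 percentage points.

-2.80 percentage points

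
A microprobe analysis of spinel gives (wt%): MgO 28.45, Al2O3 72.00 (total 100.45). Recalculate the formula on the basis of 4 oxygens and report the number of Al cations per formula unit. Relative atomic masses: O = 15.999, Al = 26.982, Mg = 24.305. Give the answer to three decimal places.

MgO: 28.45/40.304 = 0.70589 mol → 0.70589 mol Mg, 0.70589 mol O.
Al2O3: 72.00/101.961 = 0.70615 mol → 1.41230 mol Al, 2.11845 mol O.
Total oxygen = 2.82434 mol. Normalization factor = 4/2.82434 = 1.41626.
Al per 4 O = 1.41230 × 1.41626 = 2.000.

2.000 Al apfu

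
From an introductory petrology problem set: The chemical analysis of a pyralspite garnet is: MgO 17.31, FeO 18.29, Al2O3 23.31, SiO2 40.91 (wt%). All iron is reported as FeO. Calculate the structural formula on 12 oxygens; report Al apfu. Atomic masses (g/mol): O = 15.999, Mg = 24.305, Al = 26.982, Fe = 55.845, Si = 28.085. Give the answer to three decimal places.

2.009 Al apfu

MgO: 17.31/40.304 = 0.42949 mol → 0.42949 mol Mg, 0.42949 mol O.
FeO: 18.29/71.844 = 0.25458 mol → 0.25458 mol Fe, 0.25458 mol O.
Al2O3: 23.31/101.961 = 0.22862 mol → 0.45724 mol Al, 0.68586 mol O.
SiO2: 40.91/60.083 = 0.68089 mol → 0.68089 mol Si, 1.36178 mol O.
Total oxygen = 2.73171 mol. Normalization factor = 12/2.73171 = 4.39285.
Al per 12 O = 0.45724 × 4.39285 = 2.009.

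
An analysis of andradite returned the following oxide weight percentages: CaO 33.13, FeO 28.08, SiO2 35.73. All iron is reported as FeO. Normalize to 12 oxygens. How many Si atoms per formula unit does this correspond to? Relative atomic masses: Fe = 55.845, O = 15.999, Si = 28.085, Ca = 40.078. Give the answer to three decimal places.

3.287 Si apfu

33.13 wt% CaO ÷ 56.077 g/mol = 0.59079 mol, giving 0.59079 Ca and 0.59079 O.
28.08 wt% FeO ÷ 71.844 g/mol = 0.39085 mol, giving 0.39085 Fe and 0.39085 O.
35.73 wt% SiO2 ÷ 60.083 g/mol = 0.59468 mol, giving 0.59468 Si and 1.18936 O.
Oxygen sums to 2.17100; scaling by 12/2.17100 = 5.52741 puts the formula on 12 O.
Si: 0.59468 × 5.52741 = 3.287 atoms per formula unit.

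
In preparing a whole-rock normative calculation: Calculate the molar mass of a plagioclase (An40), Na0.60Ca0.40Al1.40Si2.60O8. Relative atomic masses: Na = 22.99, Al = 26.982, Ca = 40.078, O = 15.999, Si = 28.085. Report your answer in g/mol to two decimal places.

M = 0.60*22.99 + 0.40*40.078 + 1.40*26.982 + 2.60*28.085 + 8*15.999

268.61 g/mol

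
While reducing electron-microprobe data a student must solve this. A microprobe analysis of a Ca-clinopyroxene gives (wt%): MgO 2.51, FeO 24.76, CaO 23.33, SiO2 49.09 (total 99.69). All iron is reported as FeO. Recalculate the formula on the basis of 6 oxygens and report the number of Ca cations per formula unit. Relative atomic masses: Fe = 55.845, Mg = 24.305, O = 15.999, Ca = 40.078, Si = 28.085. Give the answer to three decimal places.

MgO (M=40.304): mol = 0.06228; Mg = 0.06228, O = 0.06228.
FeO (M=71.844): mol = 0.34464; Fe = 0.34464, O = 0.34464.
CaO (M=56.077): mol = 0.41604; Ca = 0.41604, O = 0.41604.
SiO2 (M=60.083): mol = 0.81704; Si = 0.81704, O = 1.63408.
ΣO = 2.45704; factor = 6/ΣO = 2.44196.
Ca apfu = 0.41604 × 2.44196 = 1.016.

1.016 Ca apfu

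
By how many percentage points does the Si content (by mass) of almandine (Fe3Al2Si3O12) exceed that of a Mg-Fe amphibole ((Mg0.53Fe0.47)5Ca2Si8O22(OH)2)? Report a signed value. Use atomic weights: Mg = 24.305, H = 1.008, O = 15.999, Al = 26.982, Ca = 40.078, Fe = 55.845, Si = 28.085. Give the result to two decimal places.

Si in Fe3Al2Si3O12: molar mass 497.742 g/mol; 3×28.085 = 84.255 g → 16.93 wt%.
Si in (Mg0.53Fe0.47)5Ca2Si8O22(OH)2: molar mass 886.472 g/mol; 8×28.085 = 224.680 g → 25.35 wt%.
Difference = 16.93 − 25.35 = -8.42 percentage points.

-8.42 percentage points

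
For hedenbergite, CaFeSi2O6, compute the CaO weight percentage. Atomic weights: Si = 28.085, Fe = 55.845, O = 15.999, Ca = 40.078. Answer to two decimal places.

22.60 wt%

Molar mass of CaFeSi2O6 = 1·40.078 + 1·55.845 + 2·28.085 + 6·15.999 = 248.087 g/mol.
Each formula unit contains 1 Ca, equivalent to 1/1 = 1.0000 mol CaO.
M(CaO) = 1×40.078 + 1×15.999 = 56.077 g/mol.
Mass of CaO per formula unit = 1.0000 × 56.077 = 56.077 g.
CaO wt% = 56.077 / 248.087 × 100 = 22.60%.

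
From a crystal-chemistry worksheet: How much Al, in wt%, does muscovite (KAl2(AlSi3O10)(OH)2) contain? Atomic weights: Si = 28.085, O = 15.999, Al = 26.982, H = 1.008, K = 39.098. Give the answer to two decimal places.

M(KAl2(AlSi3O10)(OH)2) = 398.303 g/mol.
Al contributes 3 × 26.982 = 80.946 g per mole.
80.946/398.303 = 0.2032 → 20.32%.

20.32 wt%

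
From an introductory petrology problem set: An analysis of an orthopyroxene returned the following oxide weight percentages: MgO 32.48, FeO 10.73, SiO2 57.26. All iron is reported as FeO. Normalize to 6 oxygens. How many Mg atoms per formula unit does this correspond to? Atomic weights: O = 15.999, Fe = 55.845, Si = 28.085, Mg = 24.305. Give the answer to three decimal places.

1.690 Mg apfu

32.48 wt% MgO ÷ 40.304 g/mol = 0.80588 mol, giving 0.80588 Mg and 0.80588 O.
10.73 wt% FeO ÷ 71.844 g/mol = 0.14935 mol, giving 0.14935 Fe and 0.14935 O.
57.26 wt% SiO2 ÷ 60.083 g/mol = 0.95301 mol, giving 0.95301 Si and 1.90602 O.
Oxygen sums to 2.86125; scaling by 6/2.86125 = 2.09699 puts the formula on 6 O.
Mg: 0.80588 × 2.09699 = 1.690 atoms per formula unit.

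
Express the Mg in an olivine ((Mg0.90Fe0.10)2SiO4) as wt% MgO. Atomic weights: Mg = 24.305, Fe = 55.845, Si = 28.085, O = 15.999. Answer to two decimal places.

49.35 wt%

Formula mass = 146.999 g/mol.
1.80 Mg → 1.8000 mol MgO per formula unit; M(MgO) = 40.304, so MgO mass = 72.547 g.
72.547/146.999 × 100 = 49.35 wt%.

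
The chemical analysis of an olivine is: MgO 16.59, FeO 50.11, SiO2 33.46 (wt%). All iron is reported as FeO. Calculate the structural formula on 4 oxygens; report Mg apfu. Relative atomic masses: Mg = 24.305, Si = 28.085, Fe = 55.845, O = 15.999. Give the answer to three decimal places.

0.741 Mg apfu

16.59 wt% MgO ÷ 40.304 g/mol = 0.41162 mol, giving 0.41162 Mg and 0.41162 O.
50.11 wt% FeO ÷ 71.844 g/mol = 0.69748 mol, giving 0.69748 Fe and 0.69748 O.
33.46 wt% SiO2 ÷ 60.083 g/mol = 0.55690 mol, giving 0.55690 Si and 1.11380 O.
Oxygen sums to 2.22290; scaling by 4/2.22290 = 1.79945 puts the formula on 4 O.
Mg: 0.41162 × 1.79945 = 0.741 atoms per formula unit.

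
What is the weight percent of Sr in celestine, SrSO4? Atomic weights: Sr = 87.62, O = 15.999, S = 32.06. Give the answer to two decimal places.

47.70 wt%

Molar mass of SrSO4: 1*87.62 + 1*32.06 + 4*15.999 = 183.676 g/mol.
Mass of Sr per formula unit: 1 × 87.62 = 87.620 g.
Weight fraction Sr = 87.620 / 183.676 = 0.4770.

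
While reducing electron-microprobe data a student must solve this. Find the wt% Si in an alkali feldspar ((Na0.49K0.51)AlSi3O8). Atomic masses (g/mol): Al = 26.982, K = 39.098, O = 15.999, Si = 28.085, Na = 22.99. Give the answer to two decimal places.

M((Na0.49K0.51)AlSi3O8) = 270.434 g/mol.
Si contributes 3 × 28.085 = 84.255 g per mole.
84.255/270.434 = 0.3116 → 31.16%.

31.16 mass %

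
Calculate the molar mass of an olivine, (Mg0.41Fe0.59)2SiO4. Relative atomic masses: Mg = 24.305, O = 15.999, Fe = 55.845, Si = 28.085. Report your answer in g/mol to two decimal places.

The formula mass is the sum 0.82(24.305) + 1.18(55.845) + 1(28.085) + 4(15.999).

177.91 g/mol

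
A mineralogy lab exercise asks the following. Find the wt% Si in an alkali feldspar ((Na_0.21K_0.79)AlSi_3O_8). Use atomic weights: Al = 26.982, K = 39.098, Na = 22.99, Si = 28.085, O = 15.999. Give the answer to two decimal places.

M((Na_0.21K_0.79)AlSi_3O_8) = 274.944 g/mol.
Si contributes 3 × 28.085 = 84.255 g per mole.
84.255/274.944 = 0.3064 → 30.64%.

30.64 weight percent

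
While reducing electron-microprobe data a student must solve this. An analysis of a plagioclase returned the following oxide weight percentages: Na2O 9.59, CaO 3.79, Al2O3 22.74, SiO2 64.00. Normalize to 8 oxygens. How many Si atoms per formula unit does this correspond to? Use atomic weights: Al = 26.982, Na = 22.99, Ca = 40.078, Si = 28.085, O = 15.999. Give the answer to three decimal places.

Na2O (M=61.979): mol = 0.15473; Na = 0.30946, O = 0.15473.
CaO (M=56.077): mol = 0.06759; Ca = 0.06759, O = 0.06759.
Al2O3 (M=101.961): mol = 0.22303; Al = 0.44606, O = 0.66909.
SiO2 (M=60.083): mol = 1.06519; Si = 1.06519, O = 2.13038.
ΣO = 3.02179; factor = 8/ΣO = 2.64744.
Si apfu = 1.06519 × 2.64744 = 2.820.

2.820 Si apfu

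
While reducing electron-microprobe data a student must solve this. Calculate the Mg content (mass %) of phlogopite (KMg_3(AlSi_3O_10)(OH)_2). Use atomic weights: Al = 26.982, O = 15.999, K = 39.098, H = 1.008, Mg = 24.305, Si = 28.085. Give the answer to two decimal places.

Molar mass of KMg_3(AlSi_3O_10)(OH)_2: 1×39.098 + 3×24.305 + 1×26.982 + 3×28.085 + 12×15.999 + 2×1.008 = 417.254 g/mol.
Mass of Mg per formula unit: 3 × 24.305 = 72.915 g.
Weight fraction Mg = 72.915 / 417.254 = 0.1747.

17.47 mass %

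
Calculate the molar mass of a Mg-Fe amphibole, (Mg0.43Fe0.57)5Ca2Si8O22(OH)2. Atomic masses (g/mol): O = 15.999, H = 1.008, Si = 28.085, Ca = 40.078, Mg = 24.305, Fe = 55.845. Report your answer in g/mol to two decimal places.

The formula mass is the sum 2.15*24.305 + 2.85*55.845 + 2*40.078 + 8*28.085 + 24*15.999 + 2*1.008.

902.24 g/mol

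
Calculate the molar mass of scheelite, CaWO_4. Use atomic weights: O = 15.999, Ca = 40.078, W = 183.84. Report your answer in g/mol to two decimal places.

287.91 g/mol

The formula mass is the sum 1×40.078 + 1×183.84 + 4×15.999.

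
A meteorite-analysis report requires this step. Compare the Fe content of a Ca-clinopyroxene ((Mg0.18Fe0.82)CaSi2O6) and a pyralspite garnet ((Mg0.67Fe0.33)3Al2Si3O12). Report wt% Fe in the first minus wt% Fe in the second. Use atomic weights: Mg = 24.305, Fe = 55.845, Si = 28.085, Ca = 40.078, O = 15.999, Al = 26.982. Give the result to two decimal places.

6.16 percentage points

Fe in (Mg0.18Fe0.82)CaSi2O6: molar mass 242.410 g/mol; 0.82×55.845 = 45.793 g → 18.89 wt%.
Fe in (Mg0.67Fe0.33)3Al2Si3O12: molar mass 434.347 g/mol; 0.99×55.845 = 55.287 g → 12.73 wt%.
Difference = 18.89 − 12.73 = 6.16 percentage points.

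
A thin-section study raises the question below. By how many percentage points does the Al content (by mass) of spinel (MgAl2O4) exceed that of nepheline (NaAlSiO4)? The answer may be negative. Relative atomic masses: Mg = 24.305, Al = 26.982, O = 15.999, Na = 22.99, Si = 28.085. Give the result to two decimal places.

First mineral: 53.964 g Al in 142.265 g formula = 37.93 wt% Al.
Second mineral: 26.982 g Al in 142.053 g formula = 18.99 wt% Al.
37.93% − 18.99% gives a difference of 18.94 percentage points.

18.94 percentage points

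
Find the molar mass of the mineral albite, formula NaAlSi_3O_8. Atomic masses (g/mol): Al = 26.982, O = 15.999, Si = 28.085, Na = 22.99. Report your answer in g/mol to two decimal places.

262.22 g/mol

The formula mass is the sum 1(22.99) + 1(26.982) + 3(28.085) + 8(15.999).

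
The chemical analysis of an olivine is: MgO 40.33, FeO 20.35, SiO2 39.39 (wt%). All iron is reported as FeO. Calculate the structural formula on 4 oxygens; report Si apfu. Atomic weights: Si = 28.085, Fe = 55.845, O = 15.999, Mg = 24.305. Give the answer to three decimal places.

MgO (M=40.304): mol = 1.00065; Mg = 1.00065, O = 1.00065.
FeO (M=71.844): mol = 0.28325; Fe = 0.28325, O = 0.28325.
SiO2 (M=60.083): mol = 0.65559; Si = 0.65559, O = 1.31118.
ΣO = 2.59508; factor = 4/ΣO = 1.54138.
Si apfu = 0.65559 × 1.54138 = 1.011.

1.011 Si apfu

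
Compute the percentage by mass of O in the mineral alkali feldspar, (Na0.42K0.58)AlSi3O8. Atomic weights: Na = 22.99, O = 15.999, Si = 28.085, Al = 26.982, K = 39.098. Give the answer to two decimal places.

Molar mass of (Na0.42K0.58)AlSi3O8: 0.42·22.99 + 0.58·39.098 + 1·26.982 + 3·28.085 + 8·15.999 = 271.562 g/mol.
Mass of O per formula unit: 8 × 15.999 = 127.992 g.
Weight fraction O = 127.992 / 271.562 = 0.4713.

47.13 wt%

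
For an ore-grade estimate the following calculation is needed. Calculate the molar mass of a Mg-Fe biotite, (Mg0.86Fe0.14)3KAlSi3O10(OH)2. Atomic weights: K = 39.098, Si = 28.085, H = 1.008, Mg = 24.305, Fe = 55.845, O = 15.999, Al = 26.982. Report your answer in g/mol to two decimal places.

430.50 g/mol

M = 2.58(24.305) + 0.42(55.845) + 1(39.098) + 1(26.982) + 3(28.085) + 12(15.999) + 2(1.008)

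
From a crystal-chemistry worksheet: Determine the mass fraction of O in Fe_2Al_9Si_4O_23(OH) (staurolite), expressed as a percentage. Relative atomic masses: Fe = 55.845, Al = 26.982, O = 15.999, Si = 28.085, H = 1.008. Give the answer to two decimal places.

45.08 wt%

Formula mass = 2×55.845 + 9×26.982 + 4×28.085 + 24×15.999 + 1×1.008 = 851.852 g/mol, of which 383.976 g is O.
So O makes up 383.976/851.852 = 0.4508 of the mass, i.e. 45.08%.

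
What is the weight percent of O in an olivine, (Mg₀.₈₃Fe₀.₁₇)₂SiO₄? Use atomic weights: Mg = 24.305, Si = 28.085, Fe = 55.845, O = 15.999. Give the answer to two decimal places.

42.27 wt%

M((Mg₀.₈₃Fe₀.₁₇)₂SiO₄) = 151.415 g/mol.
O contributes 4 × 15.999 = 63.996 g per mole.
63.996/151.415 = 0.4227 → 42.27%.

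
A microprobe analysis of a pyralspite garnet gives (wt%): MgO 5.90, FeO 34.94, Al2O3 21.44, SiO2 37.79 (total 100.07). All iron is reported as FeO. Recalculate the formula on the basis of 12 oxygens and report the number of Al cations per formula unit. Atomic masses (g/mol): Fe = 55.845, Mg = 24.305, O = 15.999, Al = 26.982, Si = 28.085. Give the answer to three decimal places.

MgO (M=40.304): mol = 0.14639; Mg = 0.14639, O = 0.14639.
FeO (M=71.844): mol = 0.48633; Fe = 0.48633, O = 0.48633.
Al2O3 (M=101.961): mol = 0.21028; Al = 0.42056, O = 0.63084.
SiO2 (M=60.083): mol = 0.62896; Si = 0.62896, O = 1.25792.
ΣO = 2.52148; factor = 12/ΣO = 4.75911.
Al apfu = 0.42056 × 4.75911 = 2.001.

2.001 Al apfu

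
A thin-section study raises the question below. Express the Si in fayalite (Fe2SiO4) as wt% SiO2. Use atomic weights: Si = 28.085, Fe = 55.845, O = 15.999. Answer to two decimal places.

29.49 wt%

M(Fe2SiO4) = 203.771 g/mol; M(SiO2) = 60.083 g/mol.
Moles SiO2 per formula unit = 1 Si ÷ 1 = 1.0000.
SiO2 fraction = (1.0000 × 60.083) / 203.771 = 60.083/203.771 = 0.2949.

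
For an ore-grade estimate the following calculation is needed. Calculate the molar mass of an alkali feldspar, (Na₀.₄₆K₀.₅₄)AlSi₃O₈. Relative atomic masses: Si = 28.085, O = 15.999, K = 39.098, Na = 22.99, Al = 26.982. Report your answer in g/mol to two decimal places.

270.92 g/mol

Na: 0.46 × 22.99 = 10.5754
K: 0.54 × 39.098 = 21.1129
Al: 1 × 26.982 = 26.9820
Si: 3 × 28.085 = 84.2550
O: 8 × 15.999 = 127.9920
Summing the contributions gives the formula mass.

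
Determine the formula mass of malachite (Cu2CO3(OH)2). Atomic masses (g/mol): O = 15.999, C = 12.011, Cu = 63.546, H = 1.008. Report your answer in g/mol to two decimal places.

Cu: 2 × 63.546 = 127.0920
C: 1 × 12.011 = 12.0110
O: 5 × 15.999 = 79.9950
H: 2 × 1.008 = 2.0160
Summing the contributions gives the formula mass.

221.11 g/mol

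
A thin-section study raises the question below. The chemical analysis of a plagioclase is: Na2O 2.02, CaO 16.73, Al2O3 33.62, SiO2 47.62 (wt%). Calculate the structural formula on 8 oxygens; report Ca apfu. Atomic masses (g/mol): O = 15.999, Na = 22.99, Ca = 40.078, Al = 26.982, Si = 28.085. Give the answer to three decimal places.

2.02 wt% Na2O ÷ 61.979 g/mol = 0.03259 mol, giving 0.06518 Na and 0.03259 O.
16.73 wt% CaO ÷ 56.077 g/mol = 0.29834 mol, giving 0.29834 Ca and 0.29834 O.
33.62 wt% Al2O3 ÷ 101.961 g/mol = 0.32973 mol, giving 0.65946 Al and 0.98919 O.
47.62 wt% SiO2 ÷ 60.083 g/mol = 0.79257 mol, giving 0.79257 Si and 1.58514 O.
Oxygen sums to 2.90526; scaling by 8/2.90526 = 2.75363 puts the formula on 8 O.
Ca: 0.29834 × 2.75363 = 0.822 atoms per formula unit.

0.822 Ca apfu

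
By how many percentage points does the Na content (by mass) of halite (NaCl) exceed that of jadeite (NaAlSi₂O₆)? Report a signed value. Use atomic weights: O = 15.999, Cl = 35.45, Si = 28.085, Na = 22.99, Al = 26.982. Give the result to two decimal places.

Na in NaCl: molar mass 58.440 g/mol; 1×22.99 = 22.990 g → 39.34 wt%.
Na in NaAlSi₂O₆: molar mass 202.136 g/mol; 1×22.99 = 22.990 g → 11.37 wt%.
Difference = 39.34 − 11.37 = 27.97 percentage points.

27.97 percentage points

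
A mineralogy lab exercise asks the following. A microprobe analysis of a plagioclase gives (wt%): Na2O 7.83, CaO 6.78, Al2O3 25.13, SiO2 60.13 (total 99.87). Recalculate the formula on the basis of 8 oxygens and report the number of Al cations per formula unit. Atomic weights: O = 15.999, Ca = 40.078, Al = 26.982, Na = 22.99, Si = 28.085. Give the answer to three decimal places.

Na2O (M=61.979): mol = 0.12633; Na = 0.25266, O = 0.12633.
CaO (M=56.077): mol = 0.12091; Ca = 0.12091, O = 0.12091.
Al2O3 (M=101.961): mol = 0.24647; Al = 0.49294, O = 0.73941.
SiO2 (M=60.083): mol = 1.00078; Si = 1.00078, O = 2.00156.
ΣO = 2.98821; factor = 8/ΣO = 2.67719.
Al apfu = 0.49294 × 2.67719 = 1.320.

1.320 Al apfu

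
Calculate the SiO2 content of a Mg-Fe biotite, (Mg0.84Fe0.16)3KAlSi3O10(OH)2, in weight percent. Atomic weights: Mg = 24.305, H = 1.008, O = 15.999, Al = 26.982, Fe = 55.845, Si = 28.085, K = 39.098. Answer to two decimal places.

41.69 wt%

M((Mg0.84Fe0.16)3KAlSi3O10(OH)2) = 432.393 g/mol; M(SiO2) = 60.083 g/mol.
Moles SiO2 per formula unit = 3 Si ÷ 1 = 3.0000.
SiO2 fraction = (3.0000 × 60.083) / 432.393 = 180.249/432.393 = 0.4169.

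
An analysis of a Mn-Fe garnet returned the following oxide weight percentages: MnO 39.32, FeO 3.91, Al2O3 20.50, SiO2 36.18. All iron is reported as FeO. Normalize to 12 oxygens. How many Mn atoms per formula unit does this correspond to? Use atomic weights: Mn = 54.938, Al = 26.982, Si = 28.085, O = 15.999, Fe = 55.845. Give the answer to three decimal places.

MnO: 39.32/70.937 = 0.55429 mol → 0.55429 mol Mn, 0.55429 mol O.
FeO: 3.91/71.844 = 0.05442 mol → 0.05442 mol Fe, 0.05442 mol O.
Al2O3: 20.50/101.961 = 0.20106 mol → 0.40212 mol Al, 0.60318 mol O.
SiO2: 36.18/60.083 = 0.60217 mol → 0.60217 mol Si, 1.20434 mol O.
Total oxygen = 2.41623 mol. Normalization factor = 12/2.41623 = 4.96641.
Mn per 12 O = 0.55429 × 4.96641 = 2.753.

2.753 Mn apfu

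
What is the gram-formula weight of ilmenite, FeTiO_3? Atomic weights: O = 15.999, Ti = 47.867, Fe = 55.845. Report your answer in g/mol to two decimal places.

151.71 g/mol

Fe: 1 × 55.845 = 55.8450
Ti: 1 × 47.867 = 47.8670
O: 3 × 15.999 = 47.9970
Summing the contributions gives the formula mass.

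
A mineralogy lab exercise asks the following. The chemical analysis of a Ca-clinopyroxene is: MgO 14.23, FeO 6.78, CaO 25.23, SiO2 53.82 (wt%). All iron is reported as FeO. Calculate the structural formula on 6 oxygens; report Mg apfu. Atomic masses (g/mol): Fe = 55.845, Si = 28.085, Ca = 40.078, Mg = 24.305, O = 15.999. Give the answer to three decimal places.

0.788 Mg apfu

14.23 wt% MgO ÷ 40.304 g/mol = 0.35307 mol, giving 0.35307 Mg and 0.35307 O.
6.78 wt% FeO ÷ 71.844 g/mol = 0.09437 mol, giving 0.09437 Fe and 0.09437 O.
25.23 wt% CaO ÷ 56.077 g/mol = 0.44992 mol, giving 0.44992 Ca and 0.44992 O.
53.82 wt% SiO2 ÷ 60.083 g/mol = 0.89576 mol, giving 0.89576 Si and 1.79152 O.
Oxygen sums to 2.68888; scaling by 6/2.68888 = 2.23141 puts the formula on 6 O.
Mg: 0.35307 × 2.23141 = 0.788 atoms per formula unit.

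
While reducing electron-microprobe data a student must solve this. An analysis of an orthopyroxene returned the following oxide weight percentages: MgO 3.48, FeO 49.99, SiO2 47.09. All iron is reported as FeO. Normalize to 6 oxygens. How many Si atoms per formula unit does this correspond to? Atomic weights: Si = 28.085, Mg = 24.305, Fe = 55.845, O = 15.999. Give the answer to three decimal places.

2.001 Si apfu

3.48 wt% MgO ÷ 40.304 g/mol = 0.08634 mol, giving 0.08634 Mg and 0.08634 O.
49.99 wt% FeO ÷ 71.844 g/mol = 0.69581 mol, giving 0.69581 Fe and 0.69581 O.
47.09 wt% SiO2 ÷ 60.083 g/mol = 0.78375 mol, giving 0.78375 Si and 1.56750 O.
Oxygen sums to 2.34965; scaling by 6/2.34965 = 2.55357 puts the formula on 6 O.
Si: 0.78375 × 2.55357 = 2.001 atoms per formula unit.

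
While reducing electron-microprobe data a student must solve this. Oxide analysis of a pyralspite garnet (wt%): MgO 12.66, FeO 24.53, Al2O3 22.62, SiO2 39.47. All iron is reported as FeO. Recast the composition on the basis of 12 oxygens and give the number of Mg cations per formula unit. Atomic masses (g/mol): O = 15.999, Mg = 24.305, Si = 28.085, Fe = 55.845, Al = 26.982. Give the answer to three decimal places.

1.431 Mg apfu

12.66 wt% MgO ÷ 40.304 g/mol = 0.31411 mol, giving 0.31411 Mg and 0.31411 O.
24.53 wt% FeO ÷ 71.844 g/mol = 0.34143 mol, giving 0.34143 Fe and 0.34143 O.
22.62 wt% Al2O3 ÷ 101.961 g/mol = 0.22185 mol, giving 0.44370 Al and 0.66555 O.
39.47 wt% SiO2 ÷ 60.083 g/mol = 0.65692 mol, giving 0.65692 Si and 1.31384 O.
Oxygen sums to 2.63493; scaling by 12/2.63493 = 4.55420 puts the formula on 12 O.
Mg: 0.31411 × 4.55420 = 1.431 atoms per formula unit.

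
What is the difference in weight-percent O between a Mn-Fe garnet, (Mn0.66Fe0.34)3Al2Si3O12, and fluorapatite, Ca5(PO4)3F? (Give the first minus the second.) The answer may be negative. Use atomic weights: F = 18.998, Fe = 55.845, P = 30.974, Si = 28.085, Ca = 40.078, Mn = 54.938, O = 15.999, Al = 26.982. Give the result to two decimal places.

O in (Mn0.66Fe0.34)3Al2Si3O12: molar mass 495.946 g/mol; 12×15.999 = 191.988 g → 38.71 wt%.
O in Ca5(PO4)3F: molar mass 504.298 g/mol; 12×15.999 = 191.988 g → 38.07 wt%.
Difference = 38.71 − 38.07 = 0.64 percentage points.

0.64 percentage points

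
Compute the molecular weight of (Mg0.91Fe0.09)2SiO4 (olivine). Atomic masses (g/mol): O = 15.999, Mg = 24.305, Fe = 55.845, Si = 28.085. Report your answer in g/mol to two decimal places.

146.37 g/mol

M = 1.82×24.305 + 0.18×55.845 + 1×28.085 + 4×15.999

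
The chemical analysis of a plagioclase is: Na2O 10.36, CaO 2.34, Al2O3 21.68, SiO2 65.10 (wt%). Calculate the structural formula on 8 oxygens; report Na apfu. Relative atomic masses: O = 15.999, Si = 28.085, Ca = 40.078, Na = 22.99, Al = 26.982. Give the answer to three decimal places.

0.887 Na apfu

Na2O (M=61.979): mol = 0.16715; Na = 0.33430, O = 0.16715.
CaO (M=56.077): mol = 0.04173; Ca = 0.04173, O = 0.04173.
Al2O3 (M=101.961): mol = 0.21263; Al = 0.42526, O = 0.63789.
SiO2 (M=60.083): mol = 1.08350; Si = 1.08350, O = 2.16700.
ΣO = 3.01377; factor = 8/ΣO = 2.65448.
Na apfu = 0.33430 × 2.65448 = 0.887.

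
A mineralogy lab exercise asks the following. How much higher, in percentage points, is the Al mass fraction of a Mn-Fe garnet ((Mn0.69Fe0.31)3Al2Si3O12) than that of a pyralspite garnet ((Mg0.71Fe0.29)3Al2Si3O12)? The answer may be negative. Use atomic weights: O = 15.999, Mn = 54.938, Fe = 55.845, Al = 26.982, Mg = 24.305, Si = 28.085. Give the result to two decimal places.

-1.65 percentage points

M((Mn0.69Fe0.31)3Al2Si3O12) = 495.865 g/mol, so wt% Al = 53.964/495.865 × 100 = 10.88%.
M((Mg0.71Fe0.29)3Al2Si3O12) = 430.562 g/mol, so wt% Al = 53.964/430.562 × 100 = 12.53%.
10.88 − 12.53 = -1.65 pp.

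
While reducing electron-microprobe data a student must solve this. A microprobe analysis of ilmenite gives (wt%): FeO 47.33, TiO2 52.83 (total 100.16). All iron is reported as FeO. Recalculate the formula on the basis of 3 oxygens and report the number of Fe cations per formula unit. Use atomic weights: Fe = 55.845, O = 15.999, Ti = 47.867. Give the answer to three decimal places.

0.997 Fe apfu

47.33 wt% FeO ÷ 71.844 g/mol = 0.65879 mol, giving 0.65879 Fe and 0.65879 O.
52.83 wt% TiO2 ÷ 79.865 g/mol = 0.66149 mol, giving 0.66149 Ti and 1.32298 O.
Oxygen sums to 1.98177; scaling by 3/1.98177 = 1.51380 puts the formula on 3 O.
Fe: 0.65879 × 1.51380 = 0.997 atoms per formula unit.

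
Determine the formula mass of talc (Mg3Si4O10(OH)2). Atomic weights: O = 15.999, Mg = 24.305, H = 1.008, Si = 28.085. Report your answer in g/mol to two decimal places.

379.26 g/mol

Mg: 3 × 24.305 = 72.9150
Si: 4 × 28.085 = 112.3400
O: 12 × 15.999 = 191.9880
H: 2 × 1.008 = 2.0160
Summing the contributions gives the formula mass.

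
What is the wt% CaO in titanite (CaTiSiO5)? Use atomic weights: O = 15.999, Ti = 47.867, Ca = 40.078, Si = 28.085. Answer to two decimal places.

M(CaTiSiO5) = 196.025 g/mol; M(CaO) = 56.077 g/mol.
Moles CaO per formula unit = 1 Ca ÷ 1 = 1.0000.
CaO fraction = (1.0000 × 56.077) / 196.025 = 56.077/196.025 = 0.2861.

28.61 wt%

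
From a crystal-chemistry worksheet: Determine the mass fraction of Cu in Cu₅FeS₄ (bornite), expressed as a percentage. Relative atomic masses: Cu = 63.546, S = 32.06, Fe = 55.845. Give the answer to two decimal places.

63.32 wt%

M(Cu₅FeS₄) = 501.815 g/mol.
Cu contributes 5 × 63.546 = 317.730 g per mole.
317.730/501.815 = 0.6332 → 63.32%.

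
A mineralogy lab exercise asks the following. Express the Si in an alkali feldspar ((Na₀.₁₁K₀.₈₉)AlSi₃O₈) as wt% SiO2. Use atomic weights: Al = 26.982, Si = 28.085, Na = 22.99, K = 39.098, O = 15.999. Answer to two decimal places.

M((Na₀.₁₁K₀.₈₉)AlSi₃O₈) = 276.555 g/mol; M(SiO2) = 60.083 g/mol.
Moles SiO2 per formula unit = 3 Si ÷ 1 = 3.0000.
SiO2 fraction = (3.0000 × 60.083) / 276.555 = 180.249/276.555 = 0.6518.

65.18 wt%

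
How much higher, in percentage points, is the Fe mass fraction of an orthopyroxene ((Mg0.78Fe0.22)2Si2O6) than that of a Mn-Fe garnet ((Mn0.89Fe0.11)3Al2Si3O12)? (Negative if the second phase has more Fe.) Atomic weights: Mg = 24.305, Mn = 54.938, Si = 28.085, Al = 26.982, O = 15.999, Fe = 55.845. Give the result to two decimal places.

7.73 percentage points

Fe in (Mg0.78Fe0.22)2Si2O6: molar mass 214.652 g/mol; 0.44×55.845 = 24.572 g → 11.45 wt%.
Fe in (Mn0.89Fe0.11)3Al2Si3O12: molar mass 495.320 g/mol; 0.33×55.845 = 18.429 g → 3.72 wt%.
Difference = 11.45 − 3.72 = 7.73 percentage points.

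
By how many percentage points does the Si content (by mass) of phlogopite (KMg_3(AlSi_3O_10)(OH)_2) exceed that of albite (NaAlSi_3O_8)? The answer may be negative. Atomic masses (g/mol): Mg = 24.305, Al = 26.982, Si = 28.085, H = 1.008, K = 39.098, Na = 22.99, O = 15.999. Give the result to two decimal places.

First mineral: 84.255 g Si in 417.254 g formula = 20.19 wt% Si.
Second mineral: 84.255 g Si in 262.219 g formula = 32.13 wt% Si.
20.19% − 32.13% gives a difference of -11.94 percentage points.

-11.94 percentage points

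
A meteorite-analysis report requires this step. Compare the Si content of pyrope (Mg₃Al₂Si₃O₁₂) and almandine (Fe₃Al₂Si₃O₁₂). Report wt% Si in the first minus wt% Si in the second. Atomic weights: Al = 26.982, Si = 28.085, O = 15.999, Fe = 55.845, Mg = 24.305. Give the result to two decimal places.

3.97 percentage points

Si in Mg₃Al₂Si₃O₁₂: molar mass 403.122 g/mol; 3×28.085 = 84.255 g → 20.90 wt%.
Si in Fe₃Al₂Si₃O₁₂: molar mass 497.742 g/mol; 3×28.085 = 84.255 g → 16.93 wt%.
Difference = 20.90 − 16.93 = 3.97 percentage points.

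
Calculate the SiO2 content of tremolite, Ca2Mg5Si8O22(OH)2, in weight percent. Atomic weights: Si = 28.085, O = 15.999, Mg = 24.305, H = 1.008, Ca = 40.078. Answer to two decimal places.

59.17 wt%

Formula mass = 812.353 g/mol.
8 Si → 8.0000 mol SiO2 per formula unit; M(SiO2) = 60.083, so SiO2 mass = 480.664 g.
480.664/812.353 × 100 = 59.17 wt%.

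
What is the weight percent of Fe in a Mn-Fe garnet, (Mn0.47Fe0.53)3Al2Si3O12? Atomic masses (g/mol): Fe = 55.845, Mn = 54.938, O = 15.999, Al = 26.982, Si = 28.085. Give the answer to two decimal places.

M((Mn0.47Fe0.53)3Al2Si3O12) = 496.463 g/mol.
Fe contributes 1.59 × 55.845 = 88.794 g per mole.
88.794/496.463 = 0.1789 → 17.89%.

17.89 weight percent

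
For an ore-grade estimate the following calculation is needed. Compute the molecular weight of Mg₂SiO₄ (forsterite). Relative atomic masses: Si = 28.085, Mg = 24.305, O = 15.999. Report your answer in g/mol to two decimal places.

The formula mass is the sum 2(24.305) + 1(28.085) + 4(15.999).

140.69 g/mol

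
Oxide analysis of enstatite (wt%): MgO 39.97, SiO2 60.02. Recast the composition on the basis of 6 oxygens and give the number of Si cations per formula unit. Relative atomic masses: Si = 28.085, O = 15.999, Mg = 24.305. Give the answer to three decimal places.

MgO: 39.97/40.304 = 0.99171 mol → 0.99171 mol Mg, 0.99171 mol O.
SiO2: 60.02/60.083 = 0.99895 mol → 0.99895 mol Si, 1.99790 mol O.
Total oxygen = 2.98961 mol. Normalization factor = 6/2.98961 = 2.00695.
Si per 6 O = 0.99895 × 2.00695 = 2.005.

2.005 Si apfu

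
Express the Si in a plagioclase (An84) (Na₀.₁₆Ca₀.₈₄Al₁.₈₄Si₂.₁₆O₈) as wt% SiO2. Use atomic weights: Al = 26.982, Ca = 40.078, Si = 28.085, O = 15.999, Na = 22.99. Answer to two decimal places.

Formula mass = 275.646 g/mol.
2.16 Si → 2.1600 mol SiO2 per formula unit; M(SiO2) = 60.083, so SiO2 mass = 129.779 g.
129.779/275.646 × 100 = 47.08 wt%.

47.08 wt%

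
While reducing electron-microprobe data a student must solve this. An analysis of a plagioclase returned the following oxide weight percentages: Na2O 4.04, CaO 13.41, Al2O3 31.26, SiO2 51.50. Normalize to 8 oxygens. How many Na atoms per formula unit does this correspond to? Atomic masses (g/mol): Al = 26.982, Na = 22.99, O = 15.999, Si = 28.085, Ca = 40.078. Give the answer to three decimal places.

0.355 Na apfu

4.04 wt% Na2O ÷ 61.979 g/mol = 0.06518 mol, giving 0.13036 Na and 0.06518 O.
13.41 wt% CaO ÷ 56.077 g/mol = 0.23914 mol, giving 0.23914 Ca and 0.23914 O.
31.26 wt% Al2O3 ÷ 101.961 g/mol = 0.30659 mol, giving 0.61318 Al and 0.91977 O.
51.50 wt% SiO2 ÷ 60.083 g/mol = 0.85715 mol, giving 0.85715 Si and 1.71430 O.
Oxygen sums to 2.93839; scaling by 8/2.93839 = 2.72258 puts the formula on 8 O.
Na: 0.13036 × 2.72258 = 0.355 atoms per formula unit.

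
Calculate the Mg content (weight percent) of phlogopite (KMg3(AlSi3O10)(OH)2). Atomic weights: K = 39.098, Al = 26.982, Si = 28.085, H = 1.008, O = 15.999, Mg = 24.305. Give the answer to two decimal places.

Formula mass = 1*39.098 + 3*24.305 + 1*26.982 + 3*28.085 + 12*15.999 + 2*1.008 = 417.254 g/mol, of which 72.915 g is Mg.
So Mg makes up 72.915/417.254 = 0.1747 of the mass, i.e. 17.47%.

17.47 weight percent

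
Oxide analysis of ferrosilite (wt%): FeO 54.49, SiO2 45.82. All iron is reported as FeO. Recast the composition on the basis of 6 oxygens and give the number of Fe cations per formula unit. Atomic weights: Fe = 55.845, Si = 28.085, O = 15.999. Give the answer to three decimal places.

FeO (M=71.844): mol = 0.75845; Fe = 0.75845, O = 0.75845.
SiO2 (M=60.083): mol = 0.76261; Si = 0.76261, O = 1.52522.
ΣO = 2.28367; factor = 6/ΣO = 2.62735.
Fe apfu = 0.75845 × 2.62735 = 1.993.

1.993 Fe apfu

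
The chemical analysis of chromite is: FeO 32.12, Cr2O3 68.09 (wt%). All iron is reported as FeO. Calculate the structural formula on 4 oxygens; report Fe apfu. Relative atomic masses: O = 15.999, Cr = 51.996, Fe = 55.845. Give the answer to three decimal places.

FeO (M=71.844): mol = 0.44708; Fe = 0.44708, O = 0.44708.
Cr2O3 (M=151.989): mol = 0.44799; Cr = 0.89598, O = 1.34397.
ΣO = 1.79105; factor = 4/ΣO = 2.23333.
Fe apfu = 0.44708 × 2.23333 = 0.998.

0.998 Fe apfu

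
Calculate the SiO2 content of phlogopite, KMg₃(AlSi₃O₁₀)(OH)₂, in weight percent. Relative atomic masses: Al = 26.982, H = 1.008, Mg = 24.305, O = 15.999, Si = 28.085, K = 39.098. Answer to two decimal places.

43.20 wt%

Formula mass = 417.254 g/mol.
3 Si → 3.0000 mol SiO2 per formula unit; M(SiO2) = 60.083, so SiO2 mass = 180.249 g.
180.249/417.254 × 100 = 43.20 wt%.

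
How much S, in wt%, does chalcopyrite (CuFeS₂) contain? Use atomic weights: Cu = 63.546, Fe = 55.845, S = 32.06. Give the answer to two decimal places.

M(CuFeS₂) = 183.511 g/mol.
S contributes 2 × 32.06 = 64.120 g per mole.
64.120/183.511 = 0.3494 → 34.94%.

34.94 wt%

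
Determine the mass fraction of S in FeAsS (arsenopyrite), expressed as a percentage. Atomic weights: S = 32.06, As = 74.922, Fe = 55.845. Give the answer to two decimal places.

M(FeAsS) = 162.827 g/mol.
S contributes 1 × 32.06 = 32.060 g per mole.
32.060/162.827 = 0.1969 → 19.69%.

19.69 weight percent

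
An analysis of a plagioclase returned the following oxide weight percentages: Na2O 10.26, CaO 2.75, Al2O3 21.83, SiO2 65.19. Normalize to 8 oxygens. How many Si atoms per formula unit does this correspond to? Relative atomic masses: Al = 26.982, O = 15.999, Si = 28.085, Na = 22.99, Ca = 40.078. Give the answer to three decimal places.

Na2O: 10.26/61.979 = 0.16554 mol → 0.33108 mol Na, 0.16554 mol O.
CaO: 2.75/56.077 = 0.04904 mol → 0.04904 mol Ca, 0.04904 mol O.
Al2O3: 21.83/101.961 = 0.21410 mol → 0.42820 mol Al, 0.64230 mol O.
SiO2: 65.19/60.083 = 1.08500 mol → 1.08500 mol Si, 2.17000 mol O.
Total oxygen = 3.02688 mol. Normalization factor = 8/3.02688 = 2.64299.
Si per 8 O = 1.08500 × 2.64299 = 2.868.

2.868 Si apfu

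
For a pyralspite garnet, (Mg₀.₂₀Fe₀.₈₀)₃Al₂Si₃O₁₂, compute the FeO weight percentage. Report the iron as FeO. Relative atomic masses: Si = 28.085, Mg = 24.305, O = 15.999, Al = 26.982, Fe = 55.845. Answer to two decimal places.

36.01 wt%

Molar mass of (Mg₀.₂₀Fe₀.₈₀)₃Al₂Si₃O₁₂ = 0.60·24.305 + 2.40·55.845 + 2·26.982 + 3·28.085 + 12·15.999 = 478.818 g/mol.
Each formula unit contains 2.40 Fe, equivalent to 2.40/1 = 2.4000 mol FeO.
M(FeO) = 1×55.845 + 1×15.999 = 71.844 g/mol.
Mass of FeO per formula unit = 2.4000 × 71.844 = 172.426 g.
FeO wt% = 172.426 / 478.818 × 100 = 36.01%.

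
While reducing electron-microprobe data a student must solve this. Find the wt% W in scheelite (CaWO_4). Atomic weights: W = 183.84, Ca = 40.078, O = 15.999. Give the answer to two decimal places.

Formula mass = 1·40.078 + 1·183.84 + 4·15.999 = 287.914 g/mol, of which 183.840 g is W.
So W makes up 183.840/287.914 = 0.6385 of the mass, i.e. 63.85%.

63.85 mass %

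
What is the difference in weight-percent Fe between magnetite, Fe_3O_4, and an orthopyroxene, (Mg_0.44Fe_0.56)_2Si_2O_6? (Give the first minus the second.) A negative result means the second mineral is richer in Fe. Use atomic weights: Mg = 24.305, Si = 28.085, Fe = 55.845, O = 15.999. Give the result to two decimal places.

45.87 percentage points

M(Fe_3O_4) = 231.531 g/mol, so wt% Fe = 167.535/231.531 × 100 = 72.36%.
M((Mg_0.44Fe_0.56)_2Si_2O_6) = 236.099 g/mol, so wt% Fe = 62.546/236.099 × 100 = 26.49%.
72.36 − 26.49 = 45.87 pp.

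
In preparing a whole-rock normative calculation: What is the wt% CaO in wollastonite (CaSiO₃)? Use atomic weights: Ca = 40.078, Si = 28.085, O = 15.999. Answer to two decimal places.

M(CaSiO₃) = 116.160 g/mol; M(CaO) = 56.077 g/mol.
Moles CaO per formula unit = 1 Ca ÷ 1 = 1.0000.
CaO fraction = (1.0000 × 56.077) / 116.160 = 56.077/116.160 = 0.4828.

48.28 wt%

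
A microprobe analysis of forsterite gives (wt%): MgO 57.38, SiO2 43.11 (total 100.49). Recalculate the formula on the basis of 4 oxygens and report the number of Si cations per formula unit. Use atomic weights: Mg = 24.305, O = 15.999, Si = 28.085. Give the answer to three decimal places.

1.004 Si apfu

MgO (M=40.304): mol = 1.42368; Mg = 1.42368, O = 1.42368.
SiO2 (M=60.083): mol = 0.71751; Si = 0.71751, O = 1.43502.
ΣO = 2.85870; factor = 4/ΣO = 1.39924.
Si apfu = 0.71751 × 1.39924 = 1.004.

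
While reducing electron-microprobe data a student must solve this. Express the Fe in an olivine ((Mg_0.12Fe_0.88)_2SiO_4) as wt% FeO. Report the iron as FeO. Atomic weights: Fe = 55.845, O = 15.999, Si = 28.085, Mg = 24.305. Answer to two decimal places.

Molar mass of (Mg_0.12Fe_0.88)_2SiO_4 = 0.24×24.305 + 1.76×55.845 + 1×28.085 + 4×15.999 = 196.201 g/mol.
Each formula unit contains 1.76 Fe, equivalent to 1.76/1 = 1.7600 mol FeO.
M(FeO) = 1×55.845 + 1×15.999 = 71.844 g/mol.
Mass of FeO per formula unit = 1.7600 × 71.844 = 126.445 g.
FeO wt% = 126.445 / 196.201 × 100 = 64.45%.

64.45 wt%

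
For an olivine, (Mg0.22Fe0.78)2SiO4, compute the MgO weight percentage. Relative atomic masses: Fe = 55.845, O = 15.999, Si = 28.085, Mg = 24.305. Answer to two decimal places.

M((Mg0.22Fe0.78)2SiO4) = 189.893 g/mol; M(MgO) = 40.304 g/mol.
Moles MgO per formula unit = 0.44 Mg ÷ 1 = 0.4400.
MgO fraction = (0.4400 × 40.304) / 189.893 = 17.734/189.893 = 0.0934.

9.34 wt%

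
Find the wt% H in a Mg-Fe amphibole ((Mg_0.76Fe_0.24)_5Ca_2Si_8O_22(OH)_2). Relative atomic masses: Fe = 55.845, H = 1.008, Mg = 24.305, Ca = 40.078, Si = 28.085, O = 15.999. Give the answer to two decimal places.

0.24 weight percent

M((Mg_0.76Fe_0.24)_5Ca_2Si_8O_22(OH)_2) = 850.201 g/mol.
H contributes 2 × 1.008 = 2.016 g per mole.
2.016/850.201 = 0.0024 → 0.24%.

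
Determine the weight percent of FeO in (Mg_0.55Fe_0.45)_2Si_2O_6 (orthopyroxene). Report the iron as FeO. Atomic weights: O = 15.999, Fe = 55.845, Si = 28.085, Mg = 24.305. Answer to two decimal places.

Molar mass of (Mg_0.55Fe_0.45)_2Si_2O_6 = 1.10*24.305 + 0.90*55.845 + 2*28.085 + 6*15.999 = 229.160 g/mol.
Each formula unit contains 0.90 Fe, equivalent to 0.90/1 = 0.9000 mol FeO.
M(FeO) = 1×55.845 + 1×15.999 = 71.844 g/mol.
Mass of FeO per formula unit = 0.9000 × 71.844 = 64.660 g.
FeO wt% = 64.660 / 229.160 × 100 = 28.22%.

28.22 wt%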